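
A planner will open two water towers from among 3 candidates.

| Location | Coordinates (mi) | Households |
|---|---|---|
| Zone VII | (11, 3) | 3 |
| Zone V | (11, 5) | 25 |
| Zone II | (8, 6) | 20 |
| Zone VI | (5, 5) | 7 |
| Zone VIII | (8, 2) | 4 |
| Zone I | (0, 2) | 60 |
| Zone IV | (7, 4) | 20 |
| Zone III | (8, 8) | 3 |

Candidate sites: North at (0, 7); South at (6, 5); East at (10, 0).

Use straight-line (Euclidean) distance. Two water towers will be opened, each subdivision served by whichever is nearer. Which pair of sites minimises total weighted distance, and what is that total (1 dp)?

{North, South}, total 546.4

Evaluate every pair (each demand assigned to the nearer of the two):
  {North, South}: total = 546.4
  {South, East}: total = 639.1
  {North, East}: total = 736.7
Best pair: {North, South} with total 546.4.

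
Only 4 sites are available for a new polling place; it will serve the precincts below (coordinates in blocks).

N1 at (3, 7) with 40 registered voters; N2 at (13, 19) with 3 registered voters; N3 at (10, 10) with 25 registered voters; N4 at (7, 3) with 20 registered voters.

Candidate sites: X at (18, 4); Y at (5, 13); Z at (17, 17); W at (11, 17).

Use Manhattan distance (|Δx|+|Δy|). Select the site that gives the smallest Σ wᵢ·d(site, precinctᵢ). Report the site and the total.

Y, total 802 blocks

Total weighted distance at each candidate:
  X (18, 4): total = 1370
  Y (5, 13): total = 802
  Z (17, 17): total = 1808
  W (11, 17): total = 1292
Minimum is at Y with total 802 blocks.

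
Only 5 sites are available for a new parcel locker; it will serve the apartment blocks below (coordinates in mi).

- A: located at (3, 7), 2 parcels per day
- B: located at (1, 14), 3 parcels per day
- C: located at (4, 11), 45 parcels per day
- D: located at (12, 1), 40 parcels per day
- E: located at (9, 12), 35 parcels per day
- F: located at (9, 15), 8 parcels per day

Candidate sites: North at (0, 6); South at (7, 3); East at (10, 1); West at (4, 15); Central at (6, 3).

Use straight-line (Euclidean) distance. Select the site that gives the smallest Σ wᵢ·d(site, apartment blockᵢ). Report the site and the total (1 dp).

Total weighted distance at each candidate:
  North (0, 6): total = 1319.1
  South (7, 3): total = 1068.8
  East (10, 1): total = 1169.5
  West (4, 15): total = 1094.7
  Central (6, 3): total = 1101.3
Minimum is at South with total 1068.8 mi.

South, total 1068.8 mi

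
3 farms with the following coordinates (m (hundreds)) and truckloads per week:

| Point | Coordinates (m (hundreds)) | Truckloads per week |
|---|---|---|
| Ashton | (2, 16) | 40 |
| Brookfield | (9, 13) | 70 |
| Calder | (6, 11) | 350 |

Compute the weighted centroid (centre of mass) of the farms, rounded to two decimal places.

The minimiser of Σwᵢ‖p−pᵢ‖² is the weighted centroid p* = (Σwᵢpᵢ)/(Σwᵢ).
Σwᵢ = 460.
Σwᵢxᵢ = 40·2 + 70·9 + 350·6 = 2810.
Σwᵢyᵢ = 40·16 + 70·13 + 350·11 = 5400.
x* = 2810/460 = 6.11, y* = 5400/460 = 11.74.

(6.11, 11.74)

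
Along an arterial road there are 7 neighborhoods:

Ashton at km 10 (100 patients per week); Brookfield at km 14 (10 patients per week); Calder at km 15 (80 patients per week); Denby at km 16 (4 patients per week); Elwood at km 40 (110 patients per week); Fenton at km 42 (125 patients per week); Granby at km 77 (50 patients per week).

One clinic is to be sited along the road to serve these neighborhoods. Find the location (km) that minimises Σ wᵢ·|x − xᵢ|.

x = 40

For a sum of weighted absolute distances on a line, the optimum is the weighted median (not the mean). Total weight W = 479; half-weight = 239.5.
Sort by position and accumulate weight:
  km 10 (Ashton, w=100) → cum 100
  km 14 (Brookfield, w=10) → cum 110
  km 15 (Calder, w=80) → cum 190
  km 16 (Denby, w=4) → cum 194
  km 40 (Elwood, w=110) → cum 304  ≥ 239.5 → median here
  km 42 (Fenton, w=125) → cum 429
  km 77 (Granby, w=50) → cum 479
Optimal location: km 40.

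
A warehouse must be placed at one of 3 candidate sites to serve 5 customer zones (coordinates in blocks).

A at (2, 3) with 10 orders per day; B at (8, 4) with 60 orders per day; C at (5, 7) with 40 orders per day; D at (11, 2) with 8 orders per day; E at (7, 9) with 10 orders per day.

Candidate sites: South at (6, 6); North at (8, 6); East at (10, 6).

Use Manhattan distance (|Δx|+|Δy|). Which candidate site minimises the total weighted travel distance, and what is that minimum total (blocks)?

North, total 466 blocks

Total weighted distance at each candidate:
  South (6, 6): total = 502
  North (8, 6): total = 466
  East (10, 6): total = 690
Minimum is at North with total 466 blocks.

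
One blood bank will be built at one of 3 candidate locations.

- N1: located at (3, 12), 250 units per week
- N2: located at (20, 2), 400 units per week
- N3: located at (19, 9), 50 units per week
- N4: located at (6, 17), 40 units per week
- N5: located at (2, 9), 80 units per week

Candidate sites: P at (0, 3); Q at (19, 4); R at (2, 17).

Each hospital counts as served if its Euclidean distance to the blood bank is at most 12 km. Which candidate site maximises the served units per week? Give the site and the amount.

Coverage radius r = 12 km; a point is covered iff (Δx)²+(Δy)² ≤ 12² = 144.
  P (0, 3): covers {N1, N5} → 330
  Q (19, 4): covers {N2, N3} → 450
  R (2, 17): covers {N1, N4, N5} → 370
Maximum coverage at Q: 450 units per week.

Q, covering 450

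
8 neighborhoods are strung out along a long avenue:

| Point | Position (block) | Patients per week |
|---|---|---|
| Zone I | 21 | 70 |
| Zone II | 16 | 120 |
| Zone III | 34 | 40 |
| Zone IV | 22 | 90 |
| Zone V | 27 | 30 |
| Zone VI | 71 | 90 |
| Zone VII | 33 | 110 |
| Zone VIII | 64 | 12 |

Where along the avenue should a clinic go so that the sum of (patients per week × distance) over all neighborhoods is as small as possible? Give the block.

For a sum of weighted absolute distances on a line, the optimum is the weighted median (not the mean). Total weight W = 562; half-weight = 281.
Sort by position and accumulate weight:
  block 16 (Zone II, w=120) → cum 120
  block 21 (Zone I, w=70) → cum 190
  block 22 (Zone IV, w=90) → cum 280
  block 27 (Zone V, w=30) → cum 310  ≥ 281 → median here
  block 33 (Zone VII, w=110) → cum 420
  block 34 (Zone III, w=40) → cum 460
  block 64 (Zone VIII, w=12) → cum 472
  block 71 (Zone VI, w=90) → cum 562
Optimal location: block 27.

x = 27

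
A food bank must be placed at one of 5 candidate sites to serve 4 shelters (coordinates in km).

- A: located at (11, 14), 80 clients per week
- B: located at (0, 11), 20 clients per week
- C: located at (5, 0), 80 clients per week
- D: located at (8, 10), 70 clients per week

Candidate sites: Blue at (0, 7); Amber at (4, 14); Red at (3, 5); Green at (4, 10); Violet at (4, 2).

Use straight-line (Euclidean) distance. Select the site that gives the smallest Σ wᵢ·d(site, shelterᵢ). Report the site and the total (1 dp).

Total weighted distance at each candidate:
  Blue (0, 7): total = 2409.3
  Amber (4, 14): total = 2178.8
  Red (3, 5): total = 2023.3
  Green (4, 10): total = 1811.4
  Violet (4, 2): total = 2113.4
Minimum is at Green with total 1811.4 km.

Green, total 1811.4 km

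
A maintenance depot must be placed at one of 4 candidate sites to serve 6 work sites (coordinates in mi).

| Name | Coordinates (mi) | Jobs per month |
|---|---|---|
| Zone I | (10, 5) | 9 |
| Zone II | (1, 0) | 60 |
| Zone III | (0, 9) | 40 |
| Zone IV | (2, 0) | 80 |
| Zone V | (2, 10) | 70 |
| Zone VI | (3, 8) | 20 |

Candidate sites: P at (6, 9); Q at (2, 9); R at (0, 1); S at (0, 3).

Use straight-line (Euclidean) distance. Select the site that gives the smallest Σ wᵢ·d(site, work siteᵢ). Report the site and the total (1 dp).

S, total 1436.2 mi

Total weighted distance at each candidate:
  P (6, 9): total = 2048.4
  Q (2, 9): total = 1522.1
  R (0, 1): total = 1478.4
  S (0, 3): total = 1436.2
Minimum is at S with total 1436.2 mi.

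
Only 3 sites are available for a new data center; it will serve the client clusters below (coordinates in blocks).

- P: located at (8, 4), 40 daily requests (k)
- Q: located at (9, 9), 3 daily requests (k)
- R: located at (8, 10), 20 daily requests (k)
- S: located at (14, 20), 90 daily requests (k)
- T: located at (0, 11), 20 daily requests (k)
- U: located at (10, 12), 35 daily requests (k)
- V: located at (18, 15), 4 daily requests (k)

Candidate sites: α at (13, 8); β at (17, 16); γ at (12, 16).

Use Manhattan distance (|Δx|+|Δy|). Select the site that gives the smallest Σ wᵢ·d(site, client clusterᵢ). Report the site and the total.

Total weighted distance at each candidate:
  α (13, 8): total = 2298
  β (17, 16): total = 2648
  γ (12, 16): total = 1988
Minimum is at γ with total 1988 blocks.

γ, total 1988 blocks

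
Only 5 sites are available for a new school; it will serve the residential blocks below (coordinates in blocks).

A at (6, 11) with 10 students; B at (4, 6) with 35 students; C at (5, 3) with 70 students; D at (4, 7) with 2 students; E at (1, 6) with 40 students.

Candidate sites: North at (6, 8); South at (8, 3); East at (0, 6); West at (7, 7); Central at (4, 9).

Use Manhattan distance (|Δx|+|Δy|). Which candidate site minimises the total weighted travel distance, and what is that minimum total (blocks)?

Total weighted distance at each candidate:
  North (6, 8): total = 876
  South (8, 3): total = 971
  East (0, 6): total = 860
  West (7, 7): total = 896
  Central (4, 9): total = 879
Minimum is at East with total 860 blocks.

East, total 860 blocks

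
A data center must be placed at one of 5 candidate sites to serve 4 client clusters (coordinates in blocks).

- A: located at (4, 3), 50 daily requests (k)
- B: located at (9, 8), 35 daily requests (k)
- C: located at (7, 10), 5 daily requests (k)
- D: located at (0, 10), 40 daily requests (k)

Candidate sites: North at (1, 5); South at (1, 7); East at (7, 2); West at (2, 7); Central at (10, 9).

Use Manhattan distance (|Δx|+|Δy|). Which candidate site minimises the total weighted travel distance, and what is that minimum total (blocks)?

Total weighted distance at each candidate:
  North (1, 5): total = 930
  South (1, 7): total = 870
  East (7, 2): total = 1120
  West (2, 7): total = 820
  Central (10, 9): total = 1130
Minimum is at West with total 820 blocks.

West, total 820 blocks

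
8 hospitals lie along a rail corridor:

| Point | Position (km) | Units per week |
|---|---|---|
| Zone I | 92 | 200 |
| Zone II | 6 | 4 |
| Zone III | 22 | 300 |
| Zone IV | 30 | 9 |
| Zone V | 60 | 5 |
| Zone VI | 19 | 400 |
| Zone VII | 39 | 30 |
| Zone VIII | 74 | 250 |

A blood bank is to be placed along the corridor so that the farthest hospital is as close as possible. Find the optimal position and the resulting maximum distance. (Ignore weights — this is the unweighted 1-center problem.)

location 49, max distance 43

The 1-center on a line is the midpoint of the two extreme points: leftmost at 6, rightmost at 92.
Optimal location = (6 + 92)/2 = 49; maximum distance = (92 − 6)/2 = 43.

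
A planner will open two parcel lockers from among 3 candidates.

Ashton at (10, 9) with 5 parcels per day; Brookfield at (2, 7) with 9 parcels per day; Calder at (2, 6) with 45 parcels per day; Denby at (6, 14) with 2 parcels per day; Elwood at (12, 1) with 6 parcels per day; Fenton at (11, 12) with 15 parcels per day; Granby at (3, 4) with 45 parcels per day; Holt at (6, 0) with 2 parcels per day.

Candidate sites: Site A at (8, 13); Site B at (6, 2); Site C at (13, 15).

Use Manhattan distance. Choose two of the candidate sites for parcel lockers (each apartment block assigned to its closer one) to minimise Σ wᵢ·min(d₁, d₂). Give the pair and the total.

Evaluate every pair (each demand assigned to the nearer of the two):
  {Site A, Site B}: total = 808
  {Site B, Site C}: total = 848
  {Site A, Site C}: total = 1539
Best pair: {Site A, Site B} with total 808.

{Site A, Site B}, total 808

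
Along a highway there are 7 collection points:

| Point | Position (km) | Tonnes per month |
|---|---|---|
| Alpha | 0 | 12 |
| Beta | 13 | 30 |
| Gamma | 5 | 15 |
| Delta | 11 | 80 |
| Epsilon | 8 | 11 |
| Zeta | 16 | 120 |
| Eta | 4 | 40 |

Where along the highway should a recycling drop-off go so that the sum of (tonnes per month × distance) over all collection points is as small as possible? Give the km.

For a sum of weighted absolute distances on a line, the optimum is the weighted median (not the mean). Total weight W = 308; half-weight = 154.
Sort by position and accumulate weight:
  km 0 (Alpha, w=12) → cum 12
  km 4 (Eta, w=40) → cum 52
  km 5 (Gamma, w=15) → cum 67
  km 8 (Epsilon, w=11) → cum 78
  km 11 (Delta, w=80) → cum 158  ≥ 154 → median here
  km 13 (Beta, w=30) → cum 188
  km 16 (Zeta, w=120) → cum 308
Optimal location: km 11.

x = 11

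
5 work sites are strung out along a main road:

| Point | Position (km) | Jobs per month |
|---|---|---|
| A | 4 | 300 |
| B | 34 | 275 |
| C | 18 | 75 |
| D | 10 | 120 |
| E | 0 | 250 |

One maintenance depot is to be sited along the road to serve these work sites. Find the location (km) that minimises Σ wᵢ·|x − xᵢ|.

For a sum of weighted absolute distances on a line, the optimum is the weighted median (not the mean). Total weight W = 1020; half-weight = 510.
Sort by position and accumulate weight:
  km 0 (E, w=250) → cum 250
  km 4 (A, w=300) → cum 550  ≥ 510 → median here
  km 10 (D, w=120) → cum 670
  km 18 (C, w=75) → cum 745
  km 34 (B, w=275) → cum 1020
Optimal location: km 4.

x = 4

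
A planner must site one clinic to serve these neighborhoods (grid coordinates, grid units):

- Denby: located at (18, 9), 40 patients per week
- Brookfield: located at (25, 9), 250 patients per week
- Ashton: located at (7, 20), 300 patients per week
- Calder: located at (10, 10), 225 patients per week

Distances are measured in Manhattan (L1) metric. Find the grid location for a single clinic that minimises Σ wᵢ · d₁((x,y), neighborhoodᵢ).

(10, 10)

Manhattan distance separates: Σwᵢ(|x−xᵢ|+|y−yᵢ|) = Σwᵢ|x−xᵢ| + Σwᵢ|y−yᵢ|, so x and y are optimised independently as 1-D weighted medians.
Total weight W = 815; half = 407.5.
x-coordinate, sorted with cumulative weight:
  x=7 (Ashton, w=300) cum 300
  x=10 (Calder, w=225) cum 525  ← median
  x=18 (Denby, w=40) cum 565
  x=25 (Brookfield, w=250) cum 815
⇒ x* = 10
y-coordinate, sorted with cumulative weight:
  y=9 (Denby, w=40) cum 40
  y=9 (Brookfield, w=250) cum 290
  y=10 (Calder, w=225) cum 515  ← median
  y=20 (Ashton, w=300) cum 815
⇒ y* = 10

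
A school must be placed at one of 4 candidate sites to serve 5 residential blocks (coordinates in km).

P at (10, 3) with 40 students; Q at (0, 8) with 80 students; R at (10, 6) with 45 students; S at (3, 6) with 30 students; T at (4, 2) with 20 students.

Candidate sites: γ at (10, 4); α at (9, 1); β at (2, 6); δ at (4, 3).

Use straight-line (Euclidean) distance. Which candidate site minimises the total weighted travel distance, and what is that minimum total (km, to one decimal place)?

β, total 1047.5 km

Total weighted distance at each candidate:
  γ (10, 4): total = 1336.5
  α (9, 1): total = 1567.3
  β (2, 6): total = 1047.5
  δ (4, 3): total = 1169.0
Minimum is at β with total 1047.5 km.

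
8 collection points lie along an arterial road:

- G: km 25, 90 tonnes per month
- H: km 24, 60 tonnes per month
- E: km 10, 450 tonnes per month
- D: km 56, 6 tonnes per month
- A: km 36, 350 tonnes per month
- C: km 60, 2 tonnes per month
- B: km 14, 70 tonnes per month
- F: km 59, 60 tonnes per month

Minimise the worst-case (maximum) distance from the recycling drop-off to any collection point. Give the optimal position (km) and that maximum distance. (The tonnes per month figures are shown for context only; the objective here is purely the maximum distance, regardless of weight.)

location 35, max distance 25

The 1-center on a line is the midpoint of the two extreme points: leftmost at 10, rightmost at 60.
Optimal location = (10 + 60)/2 = 35; maximum distance = (60 − 10)/2 = 25.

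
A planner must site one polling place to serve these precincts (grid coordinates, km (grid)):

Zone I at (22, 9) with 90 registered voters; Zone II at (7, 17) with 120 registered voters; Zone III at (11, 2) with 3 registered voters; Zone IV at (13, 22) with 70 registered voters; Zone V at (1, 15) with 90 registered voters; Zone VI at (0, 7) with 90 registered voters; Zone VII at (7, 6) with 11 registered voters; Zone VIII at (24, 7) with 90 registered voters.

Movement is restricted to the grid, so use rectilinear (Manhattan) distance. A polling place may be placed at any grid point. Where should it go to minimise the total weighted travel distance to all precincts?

(7, 9)

Manhattan distance separates: Σwᵢ(|x−xᵢ|+|y−yᵢ|) = Σwᵢ|x−xᵢ| + Σwᵢ|y−yᵢ|, so x and y are optimised independently as 1-D weighted medians.
Total weight W = 564; half = 282.
x-coordinate, sorted with cumulative weight:
  x=0 (Zone VI, w=90) cum 90
  x=1 (Zone V, w=90) cum 180
  x=7 (Zone II, w=120) cum 300  ← median
  x=7 (Zone VII, w=11) cum 311
  x=11 (Zone III, w=3) cum 314
  x=13 (Zone IV, w=70) cum 384
  x=22 (Zone I, w=90) cum 474
  x=24 (Zone VIII, w=90) cum 564
⇒ x* = 7
y-coordinate, sorted with cumulative weight:
  y=2 (Zone III, w=3) cum 3
  y=6 (Zone VII, w=11) cum 14
  y=7 (Zone VI, w=90) cum 104
  y=7 (Zone VIII, w=90) cum 194
  y=9 (Zone I, w=90) cum 284  ← median
  y=15 (Zone V, w=90) cum 374
  y=17 (Zone II, w=120) cum 494
  y=22 (Zone IV, w=70) cum 564
⇒ y* = 9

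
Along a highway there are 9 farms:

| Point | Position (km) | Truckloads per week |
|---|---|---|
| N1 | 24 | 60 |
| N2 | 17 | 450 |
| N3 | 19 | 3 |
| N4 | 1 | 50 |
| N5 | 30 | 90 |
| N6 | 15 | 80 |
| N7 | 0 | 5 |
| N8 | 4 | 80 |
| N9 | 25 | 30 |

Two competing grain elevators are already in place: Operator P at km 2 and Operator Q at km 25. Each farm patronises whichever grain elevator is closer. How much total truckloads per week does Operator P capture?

135

The indifferent point is the midpoint (2+25)/2 = 13.5; farms left of it (closer to Operator P at 2) go to Operator P, those right go to Operator Q.
  N7 at 0 (w=5) → Operator P
  N4 at 1 (w=50) → Operator P
  N8 at 4 (w=80) → Operator P
  N6 at 15 (w=80) → Operator Q
  N2 at 17 (w=450) → Operator Q
  N3 at 19 (w=3) → Operator Q
  N1 at 24 (w=60) → Operator Q
  N9 at 25 (w=30) → Operator Q
  N5 at 30 (w=90) → Operator Q
Operator P captures 135; Operator Q captures 713.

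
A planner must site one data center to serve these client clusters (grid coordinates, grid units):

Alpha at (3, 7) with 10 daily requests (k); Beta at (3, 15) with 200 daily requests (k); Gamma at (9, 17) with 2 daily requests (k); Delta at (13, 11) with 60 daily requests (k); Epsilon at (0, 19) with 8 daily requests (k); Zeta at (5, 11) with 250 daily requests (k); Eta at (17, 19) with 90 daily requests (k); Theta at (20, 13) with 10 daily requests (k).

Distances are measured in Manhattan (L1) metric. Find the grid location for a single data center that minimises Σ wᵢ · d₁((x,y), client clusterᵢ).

(5, 11)

Manhattan distance separates: Σwᵢ(|x−xᵢ|+|y−yᵢ|) = Σwᵢ|x−xᵢ| + Σwᵢ|y−yᵢ|, so x and y are optimised independently as 1-D weighted medians.
Total weight W = 630; half = 315.
x-coordinate, sorted with cumulative weight:
  x=0 (Epsilon, w=8) cum 8
  x=3 (Alpha, w=10) cum 18
  x=3 (Beta, w=200) cum 218
  x=5 (Zeta, w=250) cum 468  ← median
  x=9 (Gamma, w=2) cum 470
  x=13 (Delta, w=60) cum 530
  x=17 (Eta, w=90) cum 620
  x=20 (Theta, w=10) cum 630
⇒ x* = 5
y-coordinate, sorted with cumulative weight:
  y=7 (Alpha, w=10) cum 10
  y=11 (Delta, w=60) cum 70
  y=11 (Zeta, w=250) cum 320  ← median
  y=13 (Theta, w=10) cum 330
  y=15 (Beta, w=200) cum 530
  y=17 (Gamma, w=2) cum 532
  y=19 (Epsilon, w=8) cum 540
  y=19 (Eta, w=90) cum 630
⇒ y* = 11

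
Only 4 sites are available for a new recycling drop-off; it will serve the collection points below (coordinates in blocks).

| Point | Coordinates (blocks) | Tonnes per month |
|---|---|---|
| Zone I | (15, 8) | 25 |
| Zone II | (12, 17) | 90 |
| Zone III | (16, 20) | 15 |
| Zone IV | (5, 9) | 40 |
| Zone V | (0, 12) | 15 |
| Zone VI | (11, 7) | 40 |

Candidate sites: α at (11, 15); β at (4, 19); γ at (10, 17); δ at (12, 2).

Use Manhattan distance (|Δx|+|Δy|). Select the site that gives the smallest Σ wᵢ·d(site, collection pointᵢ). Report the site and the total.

α, total 1705 blocks

Total weighted distance at each candidate:
  α (11, 15): total = 1705
  β (4, 19): total = 3010
  γ (10, 17): total = 1850
  δ (12, 2): total = 3035
Minimum is at α with total 1705 blocks.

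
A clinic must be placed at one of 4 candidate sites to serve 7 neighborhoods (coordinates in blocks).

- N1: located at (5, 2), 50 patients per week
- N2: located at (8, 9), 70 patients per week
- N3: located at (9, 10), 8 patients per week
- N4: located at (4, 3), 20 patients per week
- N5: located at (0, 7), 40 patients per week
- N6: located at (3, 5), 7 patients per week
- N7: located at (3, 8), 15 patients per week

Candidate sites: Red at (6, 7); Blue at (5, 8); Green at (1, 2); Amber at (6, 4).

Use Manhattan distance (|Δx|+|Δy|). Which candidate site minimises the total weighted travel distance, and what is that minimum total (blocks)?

Blue, total 1053 blocks

Total weighted distance at each candidate:
  Red (6, 7): total = 1083
  Blue (5, 8): total = 1053
  Green (1, 2): total = 1783
  Amber (6, 4): total = 1265
Minimum is at Blue with total 1053 blocks.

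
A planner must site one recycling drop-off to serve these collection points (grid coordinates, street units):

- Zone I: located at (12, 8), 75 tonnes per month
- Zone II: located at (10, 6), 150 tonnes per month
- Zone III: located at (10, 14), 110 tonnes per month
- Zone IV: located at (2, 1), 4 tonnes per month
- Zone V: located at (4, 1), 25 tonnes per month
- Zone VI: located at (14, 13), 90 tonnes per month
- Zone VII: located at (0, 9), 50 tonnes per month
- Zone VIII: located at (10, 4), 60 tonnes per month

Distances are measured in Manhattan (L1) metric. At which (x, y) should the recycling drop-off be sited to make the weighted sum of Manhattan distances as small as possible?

(10, 8)

Manhattan distance separates: Σwᵢ(|x−xᵢ|+|y−yᵢ|) = Σwᵢ|x−xᵢ| + Σwᵢ|y−yᵢ|, so x and y are optimised independently as 1-D weighted medians.
Total weight W = 564; half = 282.
x-coordinate, sorted with cumulative weight:
  x=0 (Zone VII, w=50) cum 50
  x=2 (Zone IV, w=4) cum 54
  x=4 (Zone V, w=25) cum 79
  x=10 (Zone II, w=150) cum 229
  x=10 (Zone III, w=110) cum 339  ← median
  x=10 (Zone VIII, w=60) cum 399
  x=12 (Zone I, w=75) cum 474
  x=14 (Zone VI, w=90) cum 564
⇒ x* = 10
y-coordinate, sorted with cumulative weight:
  y=1 (Zone IV, w=4) cum 4
  y=1 (Zone V, w=25) cum 29
  y=4 (Zone VIII, w=60) cum 89
  y=6 (Zone II, w=150) cum 239
  y=8 (Zone I, w=75) cum 314  ← median
  y=9 (Zone VII, w=50) cum 364
  y=13 (Zone VI, w=90) cum 454
  y=14 (Zone III, w=110) cum 564
⇒ y* = 8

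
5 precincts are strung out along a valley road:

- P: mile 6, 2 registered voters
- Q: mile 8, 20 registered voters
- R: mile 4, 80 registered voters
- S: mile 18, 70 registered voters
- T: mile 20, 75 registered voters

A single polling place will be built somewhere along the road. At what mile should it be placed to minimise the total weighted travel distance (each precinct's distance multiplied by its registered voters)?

For a sum of weighted absolute distances on a line, the optimum is the weighted median (not the mean). Total weight W = 247; half-weight = 123.5.
Sort by position and accumulate weight:
  mile 4 (R, w=80) → cum 80
  mile 6 (P, w=2) → cum 82
  mile 8 (Q, w=20) → cum 102
  mile 18 (S, w=70) → cum 172  ≥ 123.5 → median here
  mile 20 (T, w=75) → cum 247
Optimal location: mile 18.

x = 18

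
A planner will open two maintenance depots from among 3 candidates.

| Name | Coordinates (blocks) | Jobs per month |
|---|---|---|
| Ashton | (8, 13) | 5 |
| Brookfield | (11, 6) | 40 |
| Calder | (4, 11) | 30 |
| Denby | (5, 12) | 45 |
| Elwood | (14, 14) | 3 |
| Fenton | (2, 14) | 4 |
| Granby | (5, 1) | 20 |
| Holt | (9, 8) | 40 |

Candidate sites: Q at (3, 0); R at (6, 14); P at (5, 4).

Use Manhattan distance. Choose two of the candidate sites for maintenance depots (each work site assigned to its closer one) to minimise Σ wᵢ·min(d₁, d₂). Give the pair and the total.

Evaluate every pair (each demand assigned to the nearer of the two):
  {R, P}: total = 1040
  {Q, R}: total = 1280
  {Q, P}: total = 1469
Best pair: {R, P} with total 1040.

{R, P}, total 1040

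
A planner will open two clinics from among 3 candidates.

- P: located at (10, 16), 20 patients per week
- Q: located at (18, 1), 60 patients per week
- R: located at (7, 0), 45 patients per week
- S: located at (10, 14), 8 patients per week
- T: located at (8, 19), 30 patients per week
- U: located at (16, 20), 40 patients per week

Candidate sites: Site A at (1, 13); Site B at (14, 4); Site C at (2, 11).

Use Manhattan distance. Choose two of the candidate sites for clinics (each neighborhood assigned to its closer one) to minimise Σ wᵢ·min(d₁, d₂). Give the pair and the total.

{Site A, Site B}, total 2345

Evaluate every pair (each demand assigned to the nearer of the two):
  {Site A, Site B}: total = 2345
  {Site B, Site C}: total = 2403
  {Site A, Site C}: total = 3870
Best pair: {Site A, Site B} with total 2345.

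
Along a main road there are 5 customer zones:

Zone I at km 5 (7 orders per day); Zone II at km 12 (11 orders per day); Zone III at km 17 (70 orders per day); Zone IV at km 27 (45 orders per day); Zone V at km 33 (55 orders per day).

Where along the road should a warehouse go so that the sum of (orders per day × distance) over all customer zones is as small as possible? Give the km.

For a sum of weighted absolute distances on a line, the optimum is the weighted median (not the mean). Total weight W = 188; half-weight = 94.
Sort by position and accumulate weight:
  km 5 (Zone I, w=7) → cum 7
  km 12 (Zone II, w=11) → cum 18
  km 17 (Zone III, w=70) → cum 88
  km 27 (Zone IV, w=45) → cum 133  ≥ 94 → median here
  km 33 (Zone V, w=55) → cum 188
Optimal location: km 27.

x = 27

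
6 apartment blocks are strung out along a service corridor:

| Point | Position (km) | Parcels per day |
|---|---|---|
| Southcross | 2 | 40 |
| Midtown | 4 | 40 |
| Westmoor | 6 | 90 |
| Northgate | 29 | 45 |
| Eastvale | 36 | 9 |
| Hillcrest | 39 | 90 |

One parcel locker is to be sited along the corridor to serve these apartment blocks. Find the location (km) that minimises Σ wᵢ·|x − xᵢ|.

x = 6

For a sum of weighted absolute distances on a line, the optimum is the weighted median (not the mean). Total weight W = 314; half-weight = 157.
Sort by position and accumulate weight:
  km 2 (Southcross, w=40) → cum 40
  km 4 (Midtown, w=40) → cum 80
  km 6 (Westmoor, w=90) → cum 170  ≥ 157 → median here
  km 29 (Northgate, w=45) → cum 215
  km 36 (Eastvale, w=9) → cum 224
  km 39 (Hillcrest, w=90) → cum 314
Optimal location: km 6.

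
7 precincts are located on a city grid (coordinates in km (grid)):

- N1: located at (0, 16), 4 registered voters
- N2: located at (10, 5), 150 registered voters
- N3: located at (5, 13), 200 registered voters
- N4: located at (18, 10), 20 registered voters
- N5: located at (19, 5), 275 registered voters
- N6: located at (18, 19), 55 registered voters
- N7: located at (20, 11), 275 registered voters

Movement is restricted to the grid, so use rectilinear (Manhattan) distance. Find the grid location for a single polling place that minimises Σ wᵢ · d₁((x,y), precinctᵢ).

(19, 11)

Manhattan distance separates: Σwᵢ(|x−xᵢ|+|y−yᵢ|) = Σwᵢ|x−xᵢ| + Σwᵢ|y−yᵢ|, so x and y are optimised independently as 1-D weighted medians.
Total weight W = 979; half = 489.5.
x-coordinate, sorted with cumulative weight:
  x=0 (N1, w=4) cum 4
  x=5 (N3, w=200) cum 204
  x=10 (N2, w=150) cum 354
  x=18 (N4, w=20) cum 374
  x=18 (N6, w=55) cum 429
  x=19 (N5, w=275) cum 704  ← median
  x=20 (N7, w=275) cum 979
⇒ x* = 19
y-coordinate, sorted with cumulative weight:
  y=5 (N2, w=150) cum 150
  y=5 (N5, w=275) cum 425
  y=10 (N4, w=20) cum 445
  y=11 (N7, w=275) cum 720  ← median
  y=13 (N3, w=200) cum 920
  y=16 (N1, w=4) cum 924
  y=19 (N6, w=55) cum 979
⇒ y* = 11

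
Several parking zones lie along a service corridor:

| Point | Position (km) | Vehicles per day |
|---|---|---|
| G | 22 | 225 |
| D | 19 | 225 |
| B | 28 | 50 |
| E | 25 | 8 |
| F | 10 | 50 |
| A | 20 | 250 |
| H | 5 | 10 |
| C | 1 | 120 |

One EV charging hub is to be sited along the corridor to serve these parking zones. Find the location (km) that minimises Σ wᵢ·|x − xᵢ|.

For a sum of weighted absolute distances on a line, the optimum is the weighted median (not the mean). Total weight W = 938; half-weight = 469.
Sort by position and accumulate weight:
  km 1 (C, w=120) → cum 120
  km 5 (H, w=10) → cum 130
  km 10 (F, w=50) → cum 180
  km 19 (D, w=225) → cum 405
  km 20 (A, w=250) → cum 655  ≥ 469 → median here
  km 22 (G, w=225) → cum 880
  km 25 (E, w=8) → cum 888
  km 28 (B, w=50) → cum 938
Optimal location: km 20.

x = 20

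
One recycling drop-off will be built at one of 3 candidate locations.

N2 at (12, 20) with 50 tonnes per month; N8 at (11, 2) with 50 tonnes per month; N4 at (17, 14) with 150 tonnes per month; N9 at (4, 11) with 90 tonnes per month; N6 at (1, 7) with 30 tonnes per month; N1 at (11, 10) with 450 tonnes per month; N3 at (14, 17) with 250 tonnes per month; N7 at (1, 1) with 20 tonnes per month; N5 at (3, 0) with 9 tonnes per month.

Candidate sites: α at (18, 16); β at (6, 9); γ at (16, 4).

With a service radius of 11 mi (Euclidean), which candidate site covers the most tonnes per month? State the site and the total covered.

Coverage radius r = 11 mi; a point is covered iff (Δx)²+(Δy)² ≤ 11² = 121.
  α (18, 16): covers {N2, N4, N1, N3} → 900
  β (6, 9): covers {N8, N9, N6, N1, N7, N5} → 649
  γ (16, 4): covers {N8, N4, N1} → 650
Maximum coverage at α: 900 tonnes per month.

α, covering 900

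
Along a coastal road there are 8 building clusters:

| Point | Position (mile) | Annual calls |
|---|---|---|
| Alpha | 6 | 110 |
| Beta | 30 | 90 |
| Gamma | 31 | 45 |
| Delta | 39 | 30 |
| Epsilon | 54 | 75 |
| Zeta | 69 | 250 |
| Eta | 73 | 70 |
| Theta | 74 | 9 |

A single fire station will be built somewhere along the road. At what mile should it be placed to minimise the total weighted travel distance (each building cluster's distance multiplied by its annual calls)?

For a sum of weighted absolute distances on a line, the optimum is the weighted median (not the mean). Total weight W = 679; half-weight = 339.5.
Sort by position and accumulate weight:
  mile 6 (Alpha, w=110) → cum 110
  mile 30 (Beta, w=90) → cum 200
  mile 31 (Gamma, w=45) → cum 245
  mile 39 (Delta, w=30) → cum 275
  mile 54 (Epsilon, w=75) → cum 350  ≥ 339.5 → median here
  mile 69 (Zeta, w=250) → cum 600
  mile 73 (Eta, w=70) → cum 670
  mile 74 (Theta, w=9) → cum 679
Optimal location: mile 54.

x = 54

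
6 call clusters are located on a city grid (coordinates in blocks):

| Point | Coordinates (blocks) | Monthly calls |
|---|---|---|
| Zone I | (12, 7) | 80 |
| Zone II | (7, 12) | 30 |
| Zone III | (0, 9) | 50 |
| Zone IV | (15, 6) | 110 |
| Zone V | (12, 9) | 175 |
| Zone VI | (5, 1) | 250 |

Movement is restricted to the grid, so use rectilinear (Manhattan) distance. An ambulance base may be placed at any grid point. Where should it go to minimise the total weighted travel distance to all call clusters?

(12, 6)

Manhattan distance separates: Σwᵢ(|x−xᵢ|+|y−yᵢ|) = Σwᵢ|x−xᵢ| + Σwᵢ|y−yᵢ|, so x and y are optimised independently as 1-D weighted medians.
Total weight W = 695; half = 347.5.
x-coordinate, sorted with cumulative weight:
  x=0 (Zone III, w=50) cum 50
  x=5 (Zone VI, w=250) cum 300
  x=7 (Zone II, w=30) cum 330
  x=12 (Zone I, w=80) cum 410  ← median
  x=12 (Zone V, w=175) cum 585
  x=15 (Zone IV, w=110) cum 695
⇒ x* = 12
y-coordinate, sorted with cumulative weight:
  y=1 (Zone VI, w=250) cum 250
  y=6 (Zone IV, w=110) cum 360  ← median
  y=7 (Zone I, w=80) cum 440
  y=9 (Zone III, w=50) cum 490
  y=9 (Zone V, w=175) cum 665
  y=12 (Zone II, w=30) cum 695
⇒ y* = 6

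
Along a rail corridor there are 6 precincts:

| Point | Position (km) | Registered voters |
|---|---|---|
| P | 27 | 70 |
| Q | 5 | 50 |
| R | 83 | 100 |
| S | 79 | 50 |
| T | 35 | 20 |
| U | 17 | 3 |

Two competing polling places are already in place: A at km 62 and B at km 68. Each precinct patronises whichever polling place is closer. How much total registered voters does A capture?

143

The indifferent point is the midpoint (62+68)/2 = 65; precincts left of it (closer to A at 62) go to A, those right go to B.
  Q at 5 (w=50) → A
  U at 17 (w=3) → A
  P at 27 (w=70) → A
  T at 35 (w=20) → A
  S at 79 (w=50) → B
  R at 83 (w=100) → B
A captures 143; B captures 150.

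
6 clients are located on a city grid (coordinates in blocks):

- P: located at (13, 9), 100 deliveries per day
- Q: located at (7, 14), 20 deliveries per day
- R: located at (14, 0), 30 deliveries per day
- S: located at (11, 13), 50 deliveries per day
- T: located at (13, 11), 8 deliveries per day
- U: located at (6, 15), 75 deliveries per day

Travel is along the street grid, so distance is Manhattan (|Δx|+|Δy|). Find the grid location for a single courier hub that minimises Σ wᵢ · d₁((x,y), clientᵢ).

(11, 13)

Manhattan distance separates: Σwᵢ(|x−xᵢ|+|y−yᵢ|) = Σwᵢ|x−xᵢ| + Σwᵢ|y−yᵢ|, so x and y are optimised independently as 1-D weighted medians.
Total weight W = 283; half = 141.5.
x-coordinate, sorted with cumulative weight:
  x=6 (U, w=75) cum 75
  x=7 (Q, w=20) cum 95
  x=11 (S, w=50) cum 145  ← median
  x=13 (P, w=100) cum 245
  x=13 (T, w=8) cum 253
  x=14 (R, w=30) cum 283
⇒ x* = 11
y-coordinate, sorted with cumulative weight:
  y=0 (R, w=30) cum 30
  y=9 (P, w=100) cum 130
  y=11 (T, w=8) cum 138
  y=13 (S, w=50) cum 188  ← median
  y=14 (Q, w=20) cum 208
  y=15 (U, w=75) cum 283
⇒ y* = 13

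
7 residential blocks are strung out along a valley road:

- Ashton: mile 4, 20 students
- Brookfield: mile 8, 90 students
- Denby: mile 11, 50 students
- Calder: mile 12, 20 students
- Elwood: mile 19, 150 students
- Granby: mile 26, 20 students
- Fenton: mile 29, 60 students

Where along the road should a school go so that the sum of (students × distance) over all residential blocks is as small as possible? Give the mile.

For a sum of weighted absolute distances on a line, the optimum is the weighted median (not the mean). Total weight W = 410; half-weight = 205.
Sort by position and accumulate weight:
  mile 4 (Ashton, w=20) → cum 20
  mile 8 (Brookfield, w=90) → cum 110
  mile 11 (Denby, w=50) → cum 160
  mile 12 (Calder, w=20) → cum 180
  mile 19 (Elwood, w=150) → cum 330  ≥ 205 → median here
  mile 26 (Granby, w=20) → cum 350
  mile 29 (Fenton, w=60) → cum 410
Optimal location: mile 19.

x = 19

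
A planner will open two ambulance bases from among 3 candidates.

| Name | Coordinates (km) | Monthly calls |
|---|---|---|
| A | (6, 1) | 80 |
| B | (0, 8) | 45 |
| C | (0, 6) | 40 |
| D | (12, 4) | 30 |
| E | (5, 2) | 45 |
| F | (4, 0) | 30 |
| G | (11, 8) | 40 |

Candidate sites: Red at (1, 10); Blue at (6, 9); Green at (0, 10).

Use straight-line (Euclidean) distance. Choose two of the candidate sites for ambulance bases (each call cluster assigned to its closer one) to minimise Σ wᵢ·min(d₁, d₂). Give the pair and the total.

{Blue, Green}, total 1923.1

Evaluate every pair (each demand assigned to the nearer of the two):
  {Blue, Green}: total = 1923.1
  {Red, Blue}: total = 1938.6
  {Red, Green}: total = 2573.2
Best pair: {Blue, Green} with total 1923.1.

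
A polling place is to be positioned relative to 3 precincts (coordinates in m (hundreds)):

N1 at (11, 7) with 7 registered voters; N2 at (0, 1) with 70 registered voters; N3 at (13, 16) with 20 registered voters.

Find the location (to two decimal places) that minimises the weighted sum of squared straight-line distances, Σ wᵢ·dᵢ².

(3.47, 4.53)

The minimiser of Σwᵢ‖p−pᵢ‖² is the weighted centroid p* = (Σwᵢpᵢ)/(Σwᵢ).
Σwᵢ = 97.
Σwᵢxᵢ = 7·11 + 70·0 + 20·13 = 337.
Σwᵢyᵢ = 7·7 + 70·1 + 20·16 = 439.
x* = 337/97 = 3.47, y* = 439/97 = 4.53.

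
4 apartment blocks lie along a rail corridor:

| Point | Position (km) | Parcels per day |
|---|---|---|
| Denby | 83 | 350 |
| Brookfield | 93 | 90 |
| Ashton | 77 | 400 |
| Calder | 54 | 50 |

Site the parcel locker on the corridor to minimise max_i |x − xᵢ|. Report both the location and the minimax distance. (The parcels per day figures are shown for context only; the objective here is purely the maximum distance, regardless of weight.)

The 1-center on a line is the midpoint of the two extreme points: leftmost at 54, rightmost at 93.
Optimal location = (54 + 93)/2 = 73.5; maximum distance = (93 − 54)/2 = 19.5.

location 73.5, max distance 19.5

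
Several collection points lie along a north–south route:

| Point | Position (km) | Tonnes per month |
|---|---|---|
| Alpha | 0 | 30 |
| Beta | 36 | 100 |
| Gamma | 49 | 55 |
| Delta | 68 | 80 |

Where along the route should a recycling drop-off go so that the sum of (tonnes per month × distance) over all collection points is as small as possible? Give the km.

x = 49

For a sum of weighted absolute distances on a line, the optimum is the weighted median (not the mean). Total weight W = 265; half-weight = 132.5.
Sort by position and accumulate weight:
  km 0 (Alpha, w=30) → cum 30
  km 36 (Beta, w=100) → cum 130
  km 49 (Gamma, w=55) → cum 185  ≥ 132.5 → median here
  km 68 (Delta, w=80) → cum 265
Optimal location: km 49.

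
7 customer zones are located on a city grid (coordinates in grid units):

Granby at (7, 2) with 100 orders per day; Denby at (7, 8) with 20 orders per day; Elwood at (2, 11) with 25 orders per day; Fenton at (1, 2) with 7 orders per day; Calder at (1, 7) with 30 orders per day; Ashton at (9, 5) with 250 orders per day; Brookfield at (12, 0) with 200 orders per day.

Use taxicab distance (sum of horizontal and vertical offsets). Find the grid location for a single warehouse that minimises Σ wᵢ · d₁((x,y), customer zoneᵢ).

Manhattan distance separates: Σwᵢ(|x−xᵢ|+|y−yᵢ|) = Σwᵢ|x−xᵢ| + Σwᵢ|y−yᵢ|, so x and y are optimised independently as 1-D weighted medians.
Total weight W = 632; half = 316.
x-coordinate, sorted with cumulative weight:
  x=1 (Fenton, w=7) cum 7
  x=1 (Calder, w=30) cum 37
  x=2 (Elwood, w=25) cum 62
  x=7 (Granby, w=100) cum 162
  x=7 (Denby, w=20) cum 182
  x=9 (Ashton, w=250) cum 432  ← median
  x=12 (Brookfield, w=200) cum 632
⇒ x* = 9
y-coordinate, sorted with cumulative weight:
  y=0 (Brookfield, w=200) cum 200
  y=2 (Granby, w=100) cum 300
  y=2 (Fenton, w=7) cum 307
  y=5 (Ashton, w=250) cum 557  ← median
  y=7 (Calder, w=30) cum 587
  y=8 (Denby, w=20) cum 607
  y=11 (Elwood, w=25) cum 632
⇒ y* = 5

(9, 5)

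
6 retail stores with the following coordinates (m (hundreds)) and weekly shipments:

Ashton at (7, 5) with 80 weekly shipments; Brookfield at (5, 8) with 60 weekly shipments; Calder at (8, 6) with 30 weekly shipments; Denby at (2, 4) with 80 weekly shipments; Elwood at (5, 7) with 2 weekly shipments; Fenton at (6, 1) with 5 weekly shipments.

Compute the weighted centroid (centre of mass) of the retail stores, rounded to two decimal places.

(5.06, 5.44)

The minimiser of Σwᵢ‖p−pᵢ‖² is the weighted centroid p* = (Σwᵢpᵢ)/(Σwᵢ).
Σwᵢ = 257.
Σwᵢxᵢ = 80·7 + 60·5 + 30·8 + 80·2 + 2·5 + 5·6 = 1300.
Σwᵢyᵢ = 80·5 + 60·8 + 30·6 + 80·4 + 2·7 + 5·1 = 1399.
x* = 1300/257 = 5.06, y* = 1399/257 = 5.44.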